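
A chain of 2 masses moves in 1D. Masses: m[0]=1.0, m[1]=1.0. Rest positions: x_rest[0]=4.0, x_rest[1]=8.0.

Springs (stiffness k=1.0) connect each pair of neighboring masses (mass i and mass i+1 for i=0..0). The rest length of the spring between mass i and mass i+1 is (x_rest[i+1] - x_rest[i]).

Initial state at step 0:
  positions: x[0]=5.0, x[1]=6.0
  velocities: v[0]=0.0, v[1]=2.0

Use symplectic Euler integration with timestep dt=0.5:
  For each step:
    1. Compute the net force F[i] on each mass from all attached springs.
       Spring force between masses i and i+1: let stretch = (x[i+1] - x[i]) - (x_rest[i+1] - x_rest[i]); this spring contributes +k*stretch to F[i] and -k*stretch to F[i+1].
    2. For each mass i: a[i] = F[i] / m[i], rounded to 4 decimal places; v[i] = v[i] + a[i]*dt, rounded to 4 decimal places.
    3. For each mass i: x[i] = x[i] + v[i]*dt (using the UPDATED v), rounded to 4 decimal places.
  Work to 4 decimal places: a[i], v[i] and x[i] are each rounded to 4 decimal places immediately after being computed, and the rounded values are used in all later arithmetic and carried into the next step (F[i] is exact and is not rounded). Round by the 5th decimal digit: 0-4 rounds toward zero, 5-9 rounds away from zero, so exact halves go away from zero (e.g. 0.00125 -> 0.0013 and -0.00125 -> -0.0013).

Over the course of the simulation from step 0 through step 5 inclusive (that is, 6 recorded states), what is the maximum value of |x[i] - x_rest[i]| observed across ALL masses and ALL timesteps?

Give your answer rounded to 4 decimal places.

Step 0: x=[5.0000 6.0000] v=[0.0000 2.0000]
Step 1: x=[4.2500 7.7500] v=[-1.5000 3.5000]
Step 2: x=[3.3750 9.6250] v=[-1.7500 3.7500]
Step 3: x=[3.0625 10.9375] v=[-0.6250 2.6250]
Step 4: x=[3.7188 11.2813] v=[1.3125 0.6875]
Step 5: x=[5.2657 10.7344] v=[3.0938 -1.0938]
Max displacement = 3.2813

Answer: 3.2813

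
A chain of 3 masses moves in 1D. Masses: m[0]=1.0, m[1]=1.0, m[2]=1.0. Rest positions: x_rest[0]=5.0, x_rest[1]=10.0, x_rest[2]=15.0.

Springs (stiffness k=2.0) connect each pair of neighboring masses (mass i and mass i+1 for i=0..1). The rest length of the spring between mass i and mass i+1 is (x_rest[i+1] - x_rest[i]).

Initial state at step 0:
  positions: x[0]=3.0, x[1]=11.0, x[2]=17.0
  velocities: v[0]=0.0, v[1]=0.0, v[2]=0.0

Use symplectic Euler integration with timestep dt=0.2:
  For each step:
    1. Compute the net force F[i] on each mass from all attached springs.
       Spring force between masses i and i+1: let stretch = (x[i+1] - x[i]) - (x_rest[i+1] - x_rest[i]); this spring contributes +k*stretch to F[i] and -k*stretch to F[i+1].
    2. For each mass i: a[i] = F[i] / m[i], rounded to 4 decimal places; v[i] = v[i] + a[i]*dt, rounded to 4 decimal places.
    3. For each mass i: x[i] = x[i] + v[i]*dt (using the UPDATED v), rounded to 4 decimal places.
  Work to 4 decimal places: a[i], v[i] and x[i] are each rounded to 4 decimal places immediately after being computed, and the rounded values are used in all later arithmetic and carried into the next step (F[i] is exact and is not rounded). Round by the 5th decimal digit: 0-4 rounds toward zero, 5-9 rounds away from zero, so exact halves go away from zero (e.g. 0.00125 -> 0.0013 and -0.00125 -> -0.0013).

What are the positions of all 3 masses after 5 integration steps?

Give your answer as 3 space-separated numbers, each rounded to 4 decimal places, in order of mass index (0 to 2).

Step 0: x=[3.0000 11.0000 17.0000] v=[0.0000 0.0000 0.0000]
Step 1: x=[3.2400 10.8400 16.9200] v=[1.2000 -0.8000 -0.4000]
Step 2: x=[3.6880 10.5584 16.7536] v=[2.2400 -1.4080 -0.8320]
Step 3: x=[4.2856 10.2228 16.4916] v=[2.9882 -1.6781 -1.3101]
Step 4: x=[4.9582 9.9137 16.1281] v=[3.3631 -1.5455 -1.8176]
Step 5: x=[5.6273 9.7053 15.6674] v=[3.3453 -1.0419 -2.3034]

Answer: 5.6273 9.7053 15.6674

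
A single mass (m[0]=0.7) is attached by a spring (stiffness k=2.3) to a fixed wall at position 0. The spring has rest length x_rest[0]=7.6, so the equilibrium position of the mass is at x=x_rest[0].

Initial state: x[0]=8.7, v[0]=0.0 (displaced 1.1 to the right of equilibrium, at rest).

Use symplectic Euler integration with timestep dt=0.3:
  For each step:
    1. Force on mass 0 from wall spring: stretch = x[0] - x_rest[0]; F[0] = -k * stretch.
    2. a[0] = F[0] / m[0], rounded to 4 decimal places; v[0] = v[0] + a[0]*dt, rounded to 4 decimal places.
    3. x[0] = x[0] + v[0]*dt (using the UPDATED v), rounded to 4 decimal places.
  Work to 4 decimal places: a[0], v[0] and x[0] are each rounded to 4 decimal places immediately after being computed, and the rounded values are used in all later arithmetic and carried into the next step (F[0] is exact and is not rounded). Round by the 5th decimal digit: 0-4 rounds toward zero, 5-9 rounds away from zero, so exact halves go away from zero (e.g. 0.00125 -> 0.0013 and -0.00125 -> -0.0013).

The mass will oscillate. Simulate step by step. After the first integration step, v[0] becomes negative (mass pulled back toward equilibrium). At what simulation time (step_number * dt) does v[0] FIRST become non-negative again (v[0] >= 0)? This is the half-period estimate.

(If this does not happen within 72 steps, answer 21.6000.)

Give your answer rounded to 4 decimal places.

Answer: 1.8000

Derivation:
Step 0: x=[8.7000] v=[0.0000]
Step 1: x=[8.3747] v=[-1.0843]
Step 2: x=[7.8203] v=[-1.8479]
Step 3: x=[7.2008] v=[-2.0650]
Step 4: x=[6.6994] v=[-1.6715]
Step 5: x=[6.4643] v=[-0.7838]
Step 6: x=[6.5650] v=[0.3357]
First v>=0 after going negative at step 6, time=1.8000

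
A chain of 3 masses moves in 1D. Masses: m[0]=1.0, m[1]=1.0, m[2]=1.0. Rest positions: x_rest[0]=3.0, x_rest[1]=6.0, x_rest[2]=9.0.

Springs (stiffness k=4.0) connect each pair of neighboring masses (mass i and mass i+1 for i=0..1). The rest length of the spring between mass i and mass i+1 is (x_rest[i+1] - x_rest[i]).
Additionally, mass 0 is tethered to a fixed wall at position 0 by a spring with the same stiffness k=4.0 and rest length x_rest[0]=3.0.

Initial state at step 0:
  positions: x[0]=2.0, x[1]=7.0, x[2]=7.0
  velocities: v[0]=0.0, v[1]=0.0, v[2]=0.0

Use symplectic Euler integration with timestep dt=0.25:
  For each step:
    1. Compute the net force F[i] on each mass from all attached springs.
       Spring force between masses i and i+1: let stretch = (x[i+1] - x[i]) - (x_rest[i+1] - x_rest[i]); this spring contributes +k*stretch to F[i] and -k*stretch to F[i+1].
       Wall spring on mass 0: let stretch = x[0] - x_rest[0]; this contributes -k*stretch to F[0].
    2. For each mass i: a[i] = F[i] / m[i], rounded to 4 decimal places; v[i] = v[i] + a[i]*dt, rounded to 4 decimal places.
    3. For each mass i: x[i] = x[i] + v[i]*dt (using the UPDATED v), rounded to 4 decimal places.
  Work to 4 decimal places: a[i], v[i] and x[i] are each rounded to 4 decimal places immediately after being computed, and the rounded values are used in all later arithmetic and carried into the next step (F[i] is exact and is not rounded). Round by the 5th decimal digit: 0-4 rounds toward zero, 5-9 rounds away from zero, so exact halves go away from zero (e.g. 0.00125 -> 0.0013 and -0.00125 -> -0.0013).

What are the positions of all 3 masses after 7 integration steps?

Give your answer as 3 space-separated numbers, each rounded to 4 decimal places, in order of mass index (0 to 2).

Step 0: x=[2.0000 7.0000 7.0000] v=[0.0000 0.0000 0.0000]
Step 1: x=[2.7500 5.7500 7.7500] v=[3.0000 -5.0000 3.0000]
Step 2: x=[3.5625 4.2500 8.7500] v=[3.2500 -6.0000 4.0000]
Step 3: x=[3.6563 3.7031 9.3750] v=[0.3750 -2.1875 2.5000]
Step 4: x=[2.8477 4.5625 9.3320] v=[-3.2345 3.4376 -0.1719]
Step 5: x=[1.7559 6.1856 8.8467] v=[-4.3674 6.4923 -1.9414]
Step 6: x=[1.3325 7.3665 8.4461] v=[-1.6936 4.7237 -1.6025]
Step 7: x=[2.0845 7.3088 8.5256] v=[3.0079 -0.2307 0.3179]

Answer: 2.0845 7.3088 8.5256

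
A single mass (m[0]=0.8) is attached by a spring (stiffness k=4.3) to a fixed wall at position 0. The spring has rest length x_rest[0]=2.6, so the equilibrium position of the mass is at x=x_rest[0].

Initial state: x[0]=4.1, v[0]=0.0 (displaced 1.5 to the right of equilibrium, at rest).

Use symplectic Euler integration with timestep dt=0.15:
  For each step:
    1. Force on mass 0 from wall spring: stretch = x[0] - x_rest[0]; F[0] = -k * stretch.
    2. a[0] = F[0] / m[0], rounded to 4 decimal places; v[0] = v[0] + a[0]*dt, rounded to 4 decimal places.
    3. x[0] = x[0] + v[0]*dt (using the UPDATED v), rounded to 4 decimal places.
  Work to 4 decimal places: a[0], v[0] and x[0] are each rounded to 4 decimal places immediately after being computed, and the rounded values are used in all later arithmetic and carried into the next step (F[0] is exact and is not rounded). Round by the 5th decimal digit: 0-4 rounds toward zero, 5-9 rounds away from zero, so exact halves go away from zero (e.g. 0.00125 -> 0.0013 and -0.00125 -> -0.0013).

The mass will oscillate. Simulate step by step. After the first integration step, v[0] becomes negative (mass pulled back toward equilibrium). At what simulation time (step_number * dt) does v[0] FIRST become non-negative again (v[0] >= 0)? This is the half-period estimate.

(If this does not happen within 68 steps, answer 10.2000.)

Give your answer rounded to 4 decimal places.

Answer: 1.3500

Derivation:
Step 0: x=[4.1000] v=[0.0000]
Step 1: x=[3.9186] v=[-1.2094]
Step 2: x=[3.5777] v=[-2.2725]
Step 3: x=[3.1186] v=[-3.0608]
Step 4: x=[2.5968] v=[-3.4789]
Step 5: x=[2.0754] v=[-3.4763]
Step 6: x=[1.6174] v=[-3.0533]
Step 7: x=[1.2782] v=[-2.2611]
Step 8: x=[1.0989] v=[-1.1954]
Step 9: x=[1.1011] v=[0.0149]
First v>=0 after going negative at step 9, time=1.3500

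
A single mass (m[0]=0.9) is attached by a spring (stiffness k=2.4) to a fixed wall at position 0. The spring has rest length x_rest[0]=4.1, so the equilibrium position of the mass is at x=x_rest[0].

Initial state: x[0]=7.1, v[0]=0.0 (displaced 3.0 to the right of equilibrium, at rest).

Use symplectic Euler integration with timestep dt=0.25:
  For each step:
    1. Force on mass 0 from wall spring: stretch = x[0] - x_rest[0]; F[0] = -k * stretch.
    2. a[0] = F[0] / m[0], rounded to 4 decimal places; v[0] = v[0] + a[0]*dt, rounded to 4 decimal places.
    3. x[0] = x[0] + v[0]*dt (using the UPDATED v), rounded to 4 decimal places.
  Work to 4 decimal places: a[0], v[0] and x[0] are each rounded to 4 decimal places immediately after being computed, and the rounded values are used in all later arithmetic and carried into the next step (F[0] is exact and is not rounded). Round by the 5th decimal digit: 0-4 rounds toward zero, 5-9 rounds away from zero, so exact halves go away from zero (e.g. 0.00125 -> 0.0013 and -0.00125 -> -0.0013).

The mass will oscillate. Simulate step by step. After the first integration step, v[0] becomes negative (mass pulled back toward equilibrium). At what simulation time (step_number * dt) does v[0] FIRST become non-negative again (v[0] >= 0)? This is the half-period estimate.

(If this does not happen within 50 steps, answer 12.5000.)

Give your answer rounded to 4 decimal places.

Answer: 2.0000

Derivation:
Step 0: x=[7.1000] v=[0.0000]
Step 1: x=[6.6000] v=[-2.0000]
Step 2: x=[5.6833] v=[-3.6667]
Step 3: x=[4.5028] v=[-4.7222]
Step 4: x=[3.2551] v=[-4.9907]
Step 5: x=[2.1483] v=[-4.4274]
Step 6: x=[1.3667] v=[-3.1263]
Step 7: x=[1.0407] v=[-1.3041]
Step 8: x=[1.2246] v=[0.7354]
First v>=0 after going negative at step 8, time=2.0000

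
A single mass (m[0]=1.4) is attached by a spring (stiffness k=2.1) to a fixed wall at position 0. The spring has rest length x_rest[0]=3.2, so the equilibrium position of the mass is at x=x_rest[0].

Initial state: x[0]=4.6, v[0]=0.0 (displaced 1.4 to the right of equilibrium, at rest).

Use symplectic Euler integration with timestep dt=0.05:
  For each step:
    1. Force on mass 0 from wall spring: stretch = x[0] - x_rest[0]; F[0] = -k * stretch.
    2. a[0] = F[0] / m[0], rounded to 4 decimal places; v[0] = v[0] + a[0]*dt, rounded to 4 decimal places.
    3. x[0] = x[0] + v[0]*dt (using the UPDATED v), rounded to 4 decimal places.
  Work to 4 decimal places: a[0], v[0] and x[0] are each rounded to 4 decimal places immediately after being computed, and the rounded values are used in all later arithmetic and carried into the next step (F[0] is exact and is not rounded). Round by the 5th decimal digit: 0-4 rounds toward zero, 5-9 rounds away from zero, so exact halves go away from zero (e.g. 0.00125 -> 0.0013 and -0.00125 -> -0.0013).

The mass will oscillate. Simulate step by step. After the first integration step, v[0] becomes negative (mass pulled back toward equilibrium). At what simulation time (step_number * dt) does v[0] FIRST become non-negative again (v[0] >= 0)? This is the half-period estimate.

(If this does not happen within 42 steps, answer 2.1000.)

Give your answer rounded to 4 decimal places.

Step 0: x=[4.6000] v=[0.0000]
Step 1: x=[4.5948] v=[-0.1050]
Step 2: x=[4.5843] v=[-0.2096]
Step 3: x=[4.5686] v=[-0.3134]
Step 4: x=[4.5478] v=[-0.4160]
Step 5: x=[4.5219] v=[-0.5171]
Step 6: x=[4.4911] v=[-0.6162]
Step 7: x=[4.4555] v=[-0.7130]
Step 8: x=[4.4151] v=[-0.8072]
Step 9: x=[4.3702] v=[-0.8983]
Step 10: x=[4.3209] v=[-0.9861]
Step 11: x=[4.2674] v=[-1.0702]
Step 12: x=[4.2099] v=[-1.1503]
Step 13: x=[4.1486] v=[-1.2260]
Step 14: x=[4.0837] v=[-1.2971]
Step 15: x=[4.0155] v=[-1.3634]
Step 16: x=[3.9443] v=[-1.4246]
Step 17: x=[3.8703] v=[-1.4804]
Step 18: x=[3.7938] v=[-1.5307]
Step 19: x=[3.7150] v=[-1.5752]
Step 20: x=[3.6343] v=[-1.6138]
Step 21: x=[3.5520] v=[-1.6464]
Step 22: x=[3.4684] v=[-1.6728]
Step 23: x=[3.3838] v=[-1.6929]
Step 24: x=[3.2985] v=[-1.7067]
Step 25: x=[3.2128] v=[-1.7141]
Step 26: x=[3.1270] v=[-1.7151]
Step 27: x=[3.0415] v=[-1.7096]
Step 28: x=[2.9566] v=[-1.6977]
Step 29: x=[2.8726] v=[-1.6794]
Step 30: x=[2.7899] v=[-1.6548]
Step 31: x=[2.7087] v=[-1.6240]
Step 32: x=[2.6293] v=[-1.5872]
Step 33: x=[2.5521] v=[-1.5444]
Step 34: x=[2.4773] v=[-1.4958]
Step 35: x=[2.4052] v=[-1.4416]
Step 36: x=[2.3361] v=[-1.3820]
Step 37: x=[2.2702] v=[-1.3172]
Step 38: x=[2.2078] v=[-1.2475]
Step 39: x=[2.1491] v=[-1.1731]
Step 40: x=[2.0944] v=[-1.0943]
Step 41: x=[2.0438] v=[-1.0114]
Step 42: x=[1.9976] v=[-0.9247]
v[0] did not become non-negative within 42 steps; using fallback time=2.1000

Answer: 2.1000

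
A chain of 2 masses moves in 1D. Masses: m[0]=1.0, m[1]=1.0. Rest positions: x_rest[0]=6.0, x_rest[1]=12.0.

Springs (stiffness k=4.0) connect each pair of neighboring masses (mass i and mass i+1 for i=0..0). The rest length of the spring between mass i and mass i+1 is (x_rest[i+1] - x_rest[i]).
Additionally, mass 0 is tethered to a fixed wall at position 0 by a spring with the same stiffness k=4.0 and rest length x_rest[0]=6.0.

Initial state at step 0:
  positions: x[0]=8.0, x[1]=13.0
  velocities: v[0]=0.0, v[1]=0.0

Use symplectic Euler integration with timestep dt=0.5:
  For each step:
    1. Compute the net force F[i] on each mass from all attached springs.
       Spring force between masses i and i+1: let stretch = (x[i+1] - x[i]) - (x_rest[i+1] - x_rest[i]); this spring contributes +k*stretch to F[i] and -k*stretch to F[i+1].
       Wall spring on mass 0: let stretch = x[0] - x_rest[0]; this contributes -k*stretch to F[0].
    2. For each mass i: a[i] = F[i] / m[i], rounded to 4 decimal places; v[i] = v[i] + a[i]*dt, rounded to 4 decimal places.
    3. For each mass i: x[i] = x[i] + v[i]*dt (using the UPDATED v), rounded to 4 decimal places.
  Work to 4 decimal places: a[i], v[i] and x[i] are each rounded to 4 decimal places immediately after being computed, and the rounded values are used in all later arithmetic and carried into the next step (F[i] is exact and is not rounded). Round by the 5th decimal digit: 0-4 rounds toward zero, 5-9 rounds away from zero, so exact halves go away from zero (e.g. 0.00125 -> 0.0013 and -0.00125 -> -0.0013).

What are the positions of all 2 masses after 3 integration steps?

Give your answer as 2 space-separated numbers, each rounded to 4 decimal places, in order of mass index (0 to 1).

Step 0: x=[8.0000 13.0000] v=[0.0000 0.0000]
Step 1: x=[5.0000 14.0000] v=[-6.0000 2.0000]
Step 2: x=[6.0000 12.0000] v=[2.0000 -4.0000]
Step 3: x=[7.0000 10.0000] v=[2.0000 -4.0000]

Answer: 7.0000 10.0000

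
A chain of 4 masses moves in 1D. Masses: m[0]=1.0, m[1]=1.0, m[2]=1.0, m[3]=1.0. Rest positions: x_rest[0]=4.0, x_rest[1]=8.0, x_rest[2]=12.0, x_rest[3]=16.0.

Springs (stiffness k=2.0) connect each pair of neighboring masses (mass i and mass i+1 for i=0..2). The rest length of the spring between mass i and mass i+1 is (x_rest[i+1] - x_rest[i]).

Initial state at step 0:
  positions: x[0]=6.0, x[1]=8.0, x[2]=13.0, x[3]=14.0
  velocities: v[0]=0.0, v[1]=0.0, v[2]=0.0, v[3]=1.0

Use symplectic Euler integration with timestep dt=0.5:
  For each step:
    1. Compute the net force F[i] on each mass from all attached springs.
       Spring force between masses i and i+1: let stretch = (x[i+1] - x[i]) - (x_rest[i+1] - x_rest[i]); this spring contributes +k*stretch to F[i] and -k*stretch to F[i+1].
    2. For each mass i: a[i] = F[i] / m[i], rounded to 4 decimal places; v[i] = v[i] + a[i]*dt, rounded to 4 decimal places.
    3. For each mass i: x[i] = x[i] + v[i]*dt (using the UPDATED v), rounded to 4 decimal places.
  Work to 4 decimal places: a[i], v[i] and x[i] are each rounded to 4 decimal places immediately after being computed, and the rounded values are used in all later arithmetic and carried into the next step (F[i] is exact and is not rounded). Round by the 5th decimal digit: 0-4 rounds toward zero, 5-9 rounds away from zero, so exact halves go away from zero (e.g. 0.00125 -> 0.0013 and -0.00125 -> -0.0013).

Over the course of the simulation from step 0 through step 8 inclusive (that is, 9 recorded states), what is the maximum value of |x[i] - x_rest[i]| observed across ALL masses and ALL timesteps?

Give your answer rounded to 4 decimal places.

Answer: 3.0625

Derivation:
Step 0: x=[6.0000 8.0000 13.0000 14.0000] v=[0.0000 0.0000 0.0000 1.0000]
Step 1: x=[5.0000 9.5000 11.0000 16.0000] v=[-2.0000 3.0000 -4.0000 4.0000]
Step 2: x=[4.2500 9.5000 10.7500 17.5000] v=[-1.5000 0.0000 -0.5000 3.0000]
Step 3: x=[4.1250 7.5000 13.2500 17.6250] v=[-0.2500 -4.0000 5.0000 0.2500]
Step 4: x=[3.6875 6.6875 15.0625 17.5625] v=[-0.8750 -1.6250 3.6250 -0.1250]
Step 5: x=[2.7500 8.5625 13.9375 18.2500] v=[-1.8750 3.7500 -2.2500 1.3750]
Step 6: x=[2.7188 10.2188 12.2813 18.7813] v=[-0.0625 3.3125 -3.3125 1.0625]
Step 7: x=[4.4376 9.1563 12.8438 18.0626] v=[3.4375 -2.1250 1.1250 -1.4375]
Step 8: x=[6.5157 7.5782 14.1720 16.7345] v=[4.1562 -3.1562 2.6563 -2.6563]
Max displacement = 3.0625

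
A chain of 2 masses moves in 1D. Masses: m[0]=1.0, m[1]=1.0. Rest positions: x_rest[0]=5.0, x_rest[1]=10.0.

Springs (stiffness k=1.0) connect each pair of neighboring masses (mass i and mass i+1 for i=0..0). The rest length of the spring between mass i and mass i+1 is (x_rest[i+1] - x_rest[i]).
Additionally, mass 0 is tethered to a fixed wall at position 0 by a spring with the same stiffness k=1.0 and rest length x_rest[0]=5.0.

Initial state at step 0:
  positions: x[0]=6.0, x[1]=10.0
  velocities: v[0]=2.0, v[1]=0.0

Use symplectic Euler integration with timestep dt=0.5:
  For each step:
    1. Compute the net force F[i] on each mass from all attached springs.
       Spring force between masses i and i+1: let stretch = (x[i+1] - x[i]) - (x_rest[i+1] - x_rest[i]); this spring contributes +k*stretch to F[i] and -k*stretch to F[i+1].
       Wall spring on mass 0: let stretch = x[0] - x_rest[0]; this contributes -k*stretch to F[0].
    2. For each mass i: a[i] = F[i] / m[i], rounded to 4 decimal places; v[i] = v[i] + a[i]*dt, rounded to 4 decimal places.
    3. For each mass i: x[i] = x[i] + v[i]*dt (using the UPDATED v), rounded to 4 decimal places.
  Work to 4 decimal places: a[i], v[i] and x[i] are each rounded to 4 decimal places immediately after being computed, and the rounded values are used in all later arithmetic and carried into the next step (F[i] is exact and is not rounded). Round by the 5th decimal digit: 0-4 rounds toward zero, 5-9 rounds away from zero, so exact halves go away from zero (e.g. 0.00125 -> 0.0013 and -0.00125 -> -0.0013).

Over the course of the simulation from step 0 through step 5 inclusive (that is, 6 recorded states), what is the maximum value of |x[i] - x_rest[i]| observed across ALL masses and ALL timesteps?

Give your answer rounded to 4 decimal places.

Step 0: x=[6.0000 10.0000] v=[2.0000 0.0000]
Step 1: x=[6.5000 10.2500] v=[1.0000 0.5000]
Step 2: x=[6.3125 10.8125] v=[-0.3750 1.1250]
Step 3: x=[5.6719 11.5000] v=[-1.2813 1.3750]
Step 4: x=[5.0703 11.9805] v=[-1.2032 0.9610]
Step 5: x=[4.9287 11.9835] v=[-0.2833 0.0059]
Max displacement = 1.9835

Answer: 1.9835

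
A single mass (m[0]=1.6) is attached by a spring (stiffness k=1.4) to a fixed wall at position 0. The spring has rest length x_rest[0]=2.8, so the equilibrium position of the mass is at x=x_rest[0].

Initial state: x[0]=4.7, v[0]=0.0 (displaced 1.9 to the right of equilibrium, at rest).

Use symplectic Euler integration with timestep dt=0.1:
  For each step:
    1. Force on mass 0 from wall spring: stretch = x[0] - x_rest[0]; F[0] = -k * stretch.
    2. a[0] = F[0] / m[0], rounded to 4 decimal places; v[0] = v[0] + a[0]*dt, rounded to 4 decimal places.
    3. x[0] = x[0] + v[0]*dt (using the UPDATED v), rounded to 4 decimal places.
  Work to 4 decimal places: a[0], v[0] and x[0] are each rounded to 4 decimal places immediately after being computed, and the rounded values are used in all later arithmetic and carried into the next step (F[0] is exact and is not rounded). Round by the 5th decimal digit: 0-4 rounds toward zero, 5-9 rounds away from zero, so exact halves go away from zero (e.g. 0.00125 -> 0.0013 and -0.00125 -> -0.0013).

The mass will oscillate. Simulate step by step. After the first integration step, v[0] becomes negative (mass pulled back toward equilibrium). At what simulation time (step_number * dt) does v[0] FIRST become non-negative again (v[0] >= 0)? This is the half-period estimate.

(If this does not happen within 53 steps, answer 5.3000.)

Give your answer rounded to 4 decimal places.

Answer: 3.4000

Derivation:
Step 0: x=[4.7000] v=[0.0000]
Step 1: x=[4.6834] v=[-0.1663]
Step 2: x=[4.6503] v=[-0.3311]
Step 3: x=[4.6010] v=[-0.4930]
Step 4: x=[4.5359] v=[-0.6506]
Step 5: x=[4.4557] v=[-0.8025]
Step 6: x=[4.3610] v=[-0.9474]
Step 7: x=[4.2526] v=[-1.0840]
Step 8: x=[4.1315] v=[-1.2111]
Step 9: x=[3.9987] v=[-1.3276]
Step 10: x=[3.8555] v=[-1.4325]
Step 11: x=[3.7030] v=[-1.5249]
Step 12: x=[3.5426] v=[-1.6039]
Step 13: x=[3.3757] v=[-1.6689]
Step 14: x=[3.2038] v=[-1.7193]
Step 15: x=[3.0283] v=[-1.7546]
Step 16: x=[2.8508] v=[-1.7746]
Step 17: x=[2.6729] v=[-1.7791]
Step 18: x=[2.4961] v=[-1.7680]
Step 19: x=[2.3220] v=[-1.7414]
Step 20: x=[2.1520] v=[-1.6996]
Step 21: x=[1.9877] v=[-1.6429]
Step 22: x=[1.8305] v=[-1.5718]
Step 23: x=[1.6818] v=[-1.4870]
Step 24: x=[1.5429] v=[-1.3892]
Step 25: x=[1.4150] v=[-1.2792]
Step 26: x=[1.2992] v=[-1.1580]
Step 27: x=[1.1965] v=[-1.0267]
Step 28: x=[1.1079] v=[-0.8864]
Step 29: x=[1.0341] v=[-0.7383]
Step 30: x=[0.9757] v=[-0.5838]
Step 31: x=[0.9333] v=[-0.4242]
Step 32: x=[0.9072] v=[-0.2609]
Step 33: x=[0.8977] v=[-0.0953]
Step 34: x=[0.9048] v=[0.0712]
First v>=0 after going negative at step 34, time=3.4000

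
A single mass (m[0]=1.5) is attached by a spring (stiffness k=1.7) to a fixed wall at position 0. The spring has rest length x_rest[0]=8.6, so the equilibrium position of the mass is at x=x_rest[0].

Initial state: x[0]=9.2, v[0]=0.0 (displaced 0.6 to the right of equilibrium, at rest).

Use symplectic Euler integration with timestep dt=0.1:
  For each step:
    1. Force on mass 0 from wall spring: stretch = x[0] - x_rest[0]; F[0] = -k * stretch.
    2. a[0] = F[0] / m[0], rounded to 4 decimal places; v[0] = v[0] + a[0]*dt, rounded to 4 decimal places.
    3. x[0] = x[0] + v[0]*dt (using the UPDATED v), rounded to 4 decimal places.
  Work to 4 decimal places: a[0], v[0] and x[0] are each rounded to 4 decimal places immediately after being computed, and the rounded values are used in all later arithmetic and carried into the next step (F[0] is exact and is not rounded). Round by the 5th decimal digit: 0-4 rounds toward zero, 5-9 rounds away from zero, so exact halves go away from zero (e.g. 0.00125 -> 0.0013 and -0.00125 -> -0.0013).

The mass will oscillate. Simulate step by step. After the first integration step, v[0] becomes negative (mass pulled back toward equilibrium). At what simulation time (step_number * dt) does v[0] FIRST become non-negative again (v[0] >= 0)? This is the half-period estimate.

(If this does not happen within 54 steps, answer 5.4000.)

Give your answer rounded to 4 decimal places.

Answer: 3.0000

Derivation:
Step 0: x=[9.2000] v=[0.0000]
Step 1: x=[9.1932] v=[-0.0680]
Step 2: x=[9.1797] v=[-0.1352]
Step 3: x=[9.1596] v=[-0.2009]
Step 4: x=[9.1332] v=[-0.2643]
Step 5: x=[9.1007] v=[-0.3247]
Step 6: x=[9.0626] v=[-0.3815]
Step 7: x=[9.0192] v=[-0.4339]
Step 8: x=[8.9711] v=[-0.4814]
Step 9: x=[8.9188] v=[-0.5235]
Step 10: x=[8.8628] v=[-0.5596]
Step 11: x=[8.8039] v=[-0.5894]
Step 12: x=[8.7427] v=[-0.6125]
Step 13: x=[8.6798] v=[-0.6287]
Step 14: x=[8.6160] v=[-0.6377]
Step 15: x=[8.5521] v=[-0.6395]
Step 16: x=[8.4887] v=[-0.6341]
Step 17: x=[8.4266] v=[-0.6215]
Step 18: x=[8.3664] v=[-0.6019]
Step 19: x=[8.3089] v=[-0.5754]
Step 20: x=[8.2547] v=[-0.5424]
Step 21: x=[8.2044] v=[-0.5033]
Step 22: x=[8.1586] v=[-0.4585]
Step 23: x=[8.1178] v=[-0.4085]
Step 24: x=[8.0824] v=[-0.3539]
Step 25: x=[8.0529] v=[-0.2952]
Step 26: x=[8.0296] v=[-0.2332]
Step 27: x=[8.0127] v=[-0.1686]
Step 28: x=[8.0025] v=[-0.1020]
Step 29: x=[7.9991] v=[-0.0343]
Step 30: x=[8.0025] v=[0.0338]
First v>=0 after going negative at step 30, time=3.0000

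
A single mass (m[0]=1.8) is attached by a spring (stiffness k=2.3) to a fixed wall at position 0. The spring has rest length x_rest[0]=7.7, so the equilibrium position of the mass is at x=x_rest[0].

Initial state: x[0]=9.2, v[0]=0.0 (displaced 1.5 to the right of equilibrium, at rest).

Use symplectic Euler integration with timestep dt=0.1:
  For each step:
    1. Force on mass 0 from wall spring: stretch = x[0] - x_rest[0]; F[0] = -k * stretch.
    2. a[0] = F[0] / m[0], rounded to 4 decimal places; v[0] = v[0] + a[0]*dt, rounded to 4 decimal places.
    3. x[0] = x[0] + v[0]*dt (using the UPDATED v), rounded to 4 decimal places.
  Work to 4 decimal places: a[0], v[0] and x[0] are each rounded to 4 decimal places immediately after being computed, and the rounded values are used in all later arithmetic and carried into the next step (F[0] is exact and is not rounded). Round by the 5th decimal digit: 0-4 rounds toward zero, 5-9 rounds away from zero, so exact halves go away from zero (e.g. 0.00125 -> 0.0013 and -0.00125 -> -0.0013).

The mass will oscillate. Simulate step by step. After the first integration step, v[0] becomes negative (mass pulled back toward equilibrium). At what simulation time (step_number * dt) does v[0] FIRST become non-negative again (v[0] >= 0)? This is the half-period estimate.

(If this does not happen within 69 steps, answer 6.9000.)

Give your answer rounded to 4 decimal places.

Answer: 2.8000

Derivation:
Step 0: x=[9.2000] v=[0.0000]
Step 1: x=[9.1808] v=[-0.1917]
Step 2: x=[9.1427] v=[-0.3809]
Step 3: x=[9.0862] v=[-0.5653]
Step 4: x=[9.0120] v=[-0.7424]
Step 5: x=[8.9210] v=[-0.9100]
Step 6: x=[8.8144] v=[-1.0660]
Step 7: x=[8.6936] v=[-1.2084]
Step 8: x=[8.5601] v=[-1.3354]
Step 9: x=[8.4156] v=[-1.4453]
Step 10: x=[8.2619] v=[-1.5367]
Step 11: x=[8.1011] v=[-1.6085]
Step 12: x=[7.9351] v=[-1.6598]
Step 13: x=[7.7661] v=[-1.6898]
Step 14: x=[7.5963] v=[-1.6983]
Step 15: x=[7.4278] v=[-1.6851]
Step 16: x=[7.2628] v=[-1.6503]
Step 17: x=[7.1034] v=[-1.5944]
Step 18: x=[6.9516] v=[-1.5182]
Step 19: x=[6.8093] v=[-1.4226]
Step 20: x=[6.6784] v=[-1.3088]
Step 21: x=[6.5606] v=[-1.1783]
Step 22: x=[6.4573] v=[-1.0327]
Step 23: x=[6.3699] v=[-0.8739]
Step 24: x=[6.2995] v=[-0.7039]
Step 25: x=[6.2470] v=[-0.5250]
Step 26: x=[6.2131] v=[-0.3393]
Step 27: x=[6.1982] v=[-0.1493]
Step 28: x=[6.2025] v=[0.0426]
First v>=0 after going negative at step 28, time=2.8000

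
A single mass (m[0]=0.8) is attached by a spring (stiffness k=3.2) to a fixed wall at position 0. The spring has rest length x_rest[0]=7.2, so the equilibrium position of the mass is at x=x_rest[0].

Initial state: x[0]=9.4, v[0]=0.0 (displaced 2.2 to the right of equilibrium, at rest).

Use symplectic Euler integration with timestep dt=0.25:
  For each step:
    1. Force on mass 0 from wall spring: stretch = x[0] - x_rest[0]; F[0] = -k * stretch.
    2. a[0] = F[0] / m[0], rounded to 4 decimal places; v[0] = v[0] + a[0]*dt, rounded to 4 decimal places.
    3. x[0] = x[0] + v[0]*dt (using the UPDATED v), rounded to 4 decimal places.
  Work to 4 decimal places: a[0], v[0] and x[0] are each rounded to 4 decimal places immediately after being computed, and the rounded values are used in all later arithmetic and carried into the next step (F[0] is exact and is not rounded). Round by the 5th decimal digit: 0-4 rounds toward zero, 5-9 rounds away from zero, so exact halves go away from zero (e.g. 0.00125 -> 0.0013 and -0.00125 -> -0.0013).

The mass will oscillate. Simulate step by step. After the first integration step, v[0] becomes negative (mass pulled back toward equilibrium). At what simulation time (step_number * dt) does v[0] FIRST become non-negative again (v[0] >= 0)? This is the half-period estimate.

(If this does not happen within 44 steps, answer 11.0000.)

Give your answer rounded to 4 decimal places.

Step 0: x=[9.4000] v=[0.0000]
Step 1: x=[8.8500] v=[-2.2000]
Step 2: x=[7.8875] v=[-3.8500]
Step 3: x=[6.7531] v=[-4.5375]
Step 4: x=[5.7305] v=[-4.0906]
Step 5: x=[5.0752] v=[-2.6211]
Step 6: x=[4.9511] v=[-0.4963]
Step 7: x=[5.3893] v=[1.7526]
First v>=0 after going negative at step 7, time=1.7500

Answer: 1.7500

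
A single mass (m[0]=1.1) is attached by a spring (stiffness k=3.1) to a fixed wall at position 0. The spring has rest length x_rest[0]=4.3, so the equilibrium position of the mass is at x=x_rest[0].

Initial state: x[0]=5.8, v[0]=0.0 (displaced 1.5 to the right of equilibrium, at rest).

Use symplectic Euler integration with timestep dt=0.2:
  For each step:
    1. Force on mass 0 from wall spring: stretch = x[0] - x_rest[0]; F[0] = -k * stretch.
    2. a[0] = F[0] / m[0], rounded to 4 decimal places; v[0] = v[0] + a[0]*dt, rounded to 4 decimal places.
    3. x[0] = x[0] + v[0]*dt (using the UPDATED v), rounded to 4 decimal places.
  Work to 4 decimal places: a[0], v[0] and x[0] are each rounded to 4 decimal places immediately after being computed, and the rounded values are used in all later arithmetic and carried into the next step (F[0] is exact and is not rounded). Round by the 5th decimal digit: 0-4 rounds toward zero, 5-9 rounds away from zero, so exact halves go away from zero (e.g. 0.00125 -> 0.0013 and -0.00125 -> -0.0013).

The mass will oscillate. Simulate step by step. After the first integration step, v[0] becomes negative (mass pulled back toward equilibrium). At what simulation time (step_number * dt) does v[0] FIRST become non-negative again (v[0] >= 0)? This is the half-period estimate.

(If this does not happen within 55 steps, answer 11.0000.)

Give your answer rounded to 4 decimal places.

Answer: 2.0000

Derivation:
Step 0: x=[5.8000] v=[0.0000]
Step 1: x=[5.6309] v=[-0.8455]
Step 2: x=[5.3118] v=[-1.5956]
Step 3: x=[4.8786] v=[-2.1659]
Step 4: x=[4.3802] v=[-2.4920]
Step 5: x=[3.8728] v=[-2.5372]
Step 6: x=[3.4135] v=[-2.2964]
Step 7: x=[3.0542] v=[-1.7967]
Step 8: x=[2.8353] v=[-1.0945]
Step 9: x=[2.7815] v=[-0.2689]
Step 10: x=[2.8989] v=[0.5870]
First v>=0 after going negative at step 10, time=2.0000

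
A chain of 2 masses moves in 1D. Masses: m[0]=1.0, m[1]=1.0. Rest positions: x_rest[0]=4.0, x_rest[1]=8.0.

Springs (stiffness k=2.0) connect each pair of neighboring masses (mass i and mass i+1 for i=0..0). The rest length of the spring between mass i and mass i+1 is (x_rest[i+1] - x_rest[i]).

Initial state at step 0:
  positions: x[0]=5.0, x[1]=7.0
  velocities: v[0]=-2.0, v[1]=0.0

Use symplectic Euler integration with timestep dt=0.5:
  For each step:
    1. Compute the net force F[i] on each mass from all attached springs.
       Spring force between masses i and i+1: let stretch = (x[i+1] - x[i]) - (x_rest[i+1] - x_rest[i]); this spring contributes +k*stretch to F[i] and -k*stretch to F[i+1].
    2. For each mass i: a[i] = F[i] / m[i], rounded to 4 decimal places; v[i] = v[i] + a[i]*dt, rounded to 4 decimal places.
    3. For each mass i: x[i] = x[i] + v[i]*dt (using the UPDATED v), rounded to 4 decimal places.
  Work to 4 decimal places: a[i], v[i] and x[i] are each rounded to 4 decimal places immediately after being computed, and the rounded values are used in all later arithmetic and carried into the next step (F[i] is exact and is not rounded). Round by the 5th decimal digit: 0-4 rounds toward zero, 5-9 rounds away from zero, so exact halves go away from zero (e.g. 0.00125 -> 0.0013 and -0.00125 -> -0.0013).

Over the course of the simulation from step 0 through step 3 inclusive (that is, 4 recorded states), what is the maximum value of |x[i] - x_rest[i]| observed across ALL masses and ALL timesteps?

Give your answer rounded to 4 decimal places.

Answer: 2.5000

Derivation:
Step 0: x=[5.0000 7.0000] v=[-2.0000 0.0000]
Step 1: x=[3.0000 8.0000] v=[-4.0000 2.0000]
Step 2: x=[1.5000 8.5000] v=[-3.0000 1.0000]
Step 3: x=[1.5000 7.5000] v=[0.0000 -2.0000]
Max displacement = 2.5000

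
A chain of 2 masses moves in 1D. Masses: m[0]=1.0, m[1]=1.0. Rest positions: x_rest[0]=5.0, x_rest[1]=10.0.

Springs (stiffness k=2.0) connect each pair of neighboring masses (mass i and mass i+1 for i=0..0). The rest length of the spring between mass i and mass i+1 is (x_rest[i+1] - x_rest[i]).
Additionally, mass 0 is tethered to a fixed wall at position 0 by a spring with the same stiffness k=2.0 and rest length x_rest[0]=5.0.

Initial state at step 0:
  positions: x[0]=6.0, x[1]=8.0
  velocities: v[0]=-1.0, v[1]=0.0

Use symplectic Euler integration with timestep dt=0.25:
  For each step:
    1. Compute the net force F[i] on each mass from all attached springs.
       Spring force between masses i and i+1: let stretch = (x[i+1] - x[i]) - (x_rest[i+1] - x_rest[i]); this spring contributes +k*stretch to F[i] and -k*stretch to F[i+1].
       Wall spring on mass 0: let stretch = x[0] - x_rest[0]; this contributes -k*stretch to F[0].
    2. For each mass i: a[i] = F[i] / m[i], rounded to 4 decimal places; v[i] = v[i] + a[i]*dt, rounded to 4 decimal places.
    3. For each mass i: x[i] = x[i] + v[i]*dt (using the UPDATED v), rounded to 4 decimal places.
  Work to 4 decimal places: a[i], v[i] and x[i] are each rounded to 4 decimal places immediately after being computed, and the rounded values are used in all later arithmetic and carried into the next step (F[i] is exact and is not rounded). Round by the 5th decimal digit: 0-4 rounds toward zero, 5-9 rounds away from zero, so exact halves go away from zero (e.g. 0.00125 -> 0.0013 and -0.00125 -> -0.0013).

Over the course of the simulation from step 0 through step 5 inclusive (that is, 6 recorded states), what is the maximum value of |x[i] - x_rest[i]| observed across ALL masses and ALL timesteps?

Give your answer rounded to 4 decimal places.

Step 0: x=[6.0000 8.0000] v=[-1.0000 0.0000]
Step 1: x=[5.2500 8.3750] v=[-3.0000 1.5000]
Step 2: x=[4.2344 8.9844] v=[-4.0625 2.4375]
Step 3: x=[3.2832 9.6250] v=[-3.8047 2.5625]
Step 4: x=[2.7144 10.0979] v=[-2.2754 1.8916]
Step 5: x=[2.7292 10.2729] v=[0.0592 0.6999]
Max displacement = 2.2856

Answer: 2.2856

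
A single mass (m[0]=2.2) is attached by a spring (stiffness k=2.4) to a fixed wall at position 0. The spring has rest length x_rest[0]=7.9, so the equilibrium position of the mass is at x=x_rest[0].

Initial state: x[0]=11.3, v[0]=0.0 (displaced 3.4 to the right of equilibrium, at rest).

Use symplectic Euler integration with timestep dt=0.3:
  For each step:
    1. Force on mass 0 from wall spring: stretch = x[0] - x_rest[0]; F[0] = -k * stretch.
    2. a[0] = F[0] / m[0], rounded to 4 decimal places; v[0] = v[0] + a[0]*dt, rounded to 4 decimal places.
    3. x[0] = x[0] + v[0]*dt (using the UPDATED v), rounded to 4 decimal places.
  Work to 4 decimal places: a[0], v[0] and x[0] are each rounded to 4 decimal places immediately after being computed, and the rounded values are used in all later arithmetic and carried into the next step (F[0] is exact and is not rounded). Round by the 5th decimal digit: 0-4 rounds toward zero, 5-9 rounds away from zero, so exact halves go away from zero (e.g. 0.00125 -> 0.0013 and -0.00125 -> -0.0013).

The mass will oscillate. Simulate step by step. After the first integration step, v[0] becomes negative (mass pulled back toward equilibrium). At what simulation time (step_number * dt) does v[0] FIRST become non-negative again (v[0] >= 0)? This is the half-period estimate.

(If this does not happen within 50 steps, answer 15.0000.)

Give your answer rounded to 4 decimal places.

Step 0: x=[11.3000] v=[0.0000]
Step 1: x=[10.9662] v=[-1.1127]
Step 2: x=[10.3313] v=[-2.1162]
Step 3: x=[9.4577] v=[-2.9119]
Step 4: x=[8.4312] v=[-3.4217]
Step 5: x=[7.3525] v=[-3.5956]
Step 6: x=[6.3276] v=[-3.4164]
Step 7: x=[5.4571] v=[-2.9018]
Step 8: x=[4.8264] v=[-2.1023]
Step 9: x=[4.4975] v=[-1.0964]
Step 10: x=[4.5026] v=[0.0171]
First v>=0 after going negative at step 10, time=3.0000

Answer: 3.0000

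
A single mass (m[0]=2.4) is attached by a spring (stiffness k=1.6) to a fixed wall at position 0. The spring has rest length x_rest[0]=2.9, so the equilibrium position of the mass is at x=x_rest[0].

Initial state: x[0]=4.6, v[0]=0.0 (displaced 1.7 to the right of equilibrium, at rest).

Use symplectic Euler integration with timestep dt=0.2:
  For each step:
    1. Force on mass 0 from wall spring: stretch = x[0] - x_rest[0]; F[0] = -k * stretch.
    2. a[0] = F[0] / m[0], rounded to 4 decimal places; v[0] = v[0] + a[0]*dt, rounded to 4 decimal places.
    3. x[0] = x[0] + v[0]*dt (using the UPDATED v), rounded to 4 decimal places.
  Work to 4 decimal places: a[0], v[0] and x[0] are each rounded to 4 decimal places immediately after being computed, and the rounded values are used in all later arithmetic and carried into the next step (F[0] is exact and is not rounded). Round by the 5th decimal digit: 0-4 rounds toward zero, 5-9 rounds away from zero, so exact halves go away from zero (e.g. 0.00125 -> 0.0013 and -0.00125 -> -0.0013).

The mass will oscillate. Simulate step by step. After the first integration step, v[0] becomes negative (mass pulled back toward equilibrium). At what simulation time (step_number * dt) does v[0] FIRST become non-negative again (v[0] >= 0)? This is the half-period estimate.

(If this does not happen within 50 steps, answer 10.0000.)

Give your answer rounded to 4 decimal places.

Answer: 4.0000

Derivation:
Step 0: x=[4.6000] v=[0.0000]
Step 1: x=[4.5547] v=[-0.2267]
Step 2: x=[4.4652] v=[-0.4473]
Step 3: x=[4.3340] v=[-0.6560]
Step 4: x=[4.1646] v=[-0.8472]
Step 5: x=[3.9614] v=[-1.0158]
Step 6: x=[3.7299] v=[-1.1573]
Step 7: x=[3.4763] v=[-1.2680]
Step 8: x=[3.2073] v=[-1.3448]
Step 9: x=[2.9301] v=[-1.3858]
Step 10: x=[2.6521] v=[-1.3898]
Step 11: x=[2.3808] v=[-1.3567]
Step 12: x=[2.1233] v=[-1.2875]
Step 13: x=[1.8865] v=[-1.1839]
Step 14: x=[1.6767] v=[-1.0488]
Step 15: x=[1.4996] v=[-0.8857]
Step 16: x=[1.3598] v=[-0.6990]
Step 17: x=[1.2611] v=[-0.4936]
Step 18: x=[1.2061] v=[-0.2751]
Step 19: x=[1.1963] v=[-0.0492]
Step 20: x=[1.2319] v=[0.1780]
First v>=0 after going negative at step 20, time=4.0000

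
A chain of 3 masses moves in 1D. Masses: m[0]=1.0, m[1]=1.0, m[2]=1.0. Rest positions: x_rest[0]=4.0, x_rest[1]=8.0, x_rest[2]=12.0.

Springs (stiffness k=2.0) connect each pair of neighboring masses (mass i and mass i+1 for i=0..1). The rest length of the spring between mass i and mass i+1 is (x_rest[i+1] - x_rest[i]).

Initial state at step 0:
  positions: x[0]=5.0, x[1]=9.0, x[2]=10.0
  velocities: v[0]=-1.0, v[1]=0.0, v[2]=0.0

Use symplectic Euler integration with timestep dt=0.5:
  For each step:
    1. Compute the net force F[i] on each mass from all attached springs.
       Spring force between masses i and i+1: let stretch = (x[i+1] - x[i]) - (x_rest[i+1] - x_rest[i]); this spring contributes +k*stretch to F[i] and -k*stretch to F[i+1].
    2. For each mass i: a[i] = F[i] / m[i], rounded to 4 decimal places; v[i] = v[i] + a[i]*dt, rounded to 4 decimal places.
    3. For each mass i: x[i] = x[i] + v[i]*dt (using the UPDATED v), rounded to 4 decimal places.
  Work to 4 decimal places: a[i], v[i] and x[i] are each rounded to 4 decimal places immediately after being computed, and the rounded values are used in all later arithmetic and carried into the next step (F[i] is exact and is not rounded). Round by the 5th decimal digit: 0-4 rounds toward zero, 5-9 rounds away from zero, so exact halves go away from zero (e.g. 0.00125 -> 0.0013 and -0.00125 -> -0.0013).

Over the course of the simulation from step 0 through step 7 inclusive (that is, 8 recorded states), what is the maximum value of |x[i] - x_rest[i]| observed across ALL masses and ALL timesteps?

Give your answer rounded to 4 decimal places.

Step 0: x=[5.0000 9.0000 10.0000] v=[-1.0000 0.0000 0.0000]
Step 1: x=[4.5000 7.5000 11.5000] v=[-1.0000 -3.0000 3.0000]
Step 2: x=[3.5000 6.5000 13.0000] v=[-2.0000 -2.0000 3.0000]
Step 3: x=[2.0000 7.2500 13.2500] v=[-3.0000 1.5000 0.5000]
Step 4: x=[1.1250 8.3750 12.5000] v=[-1.7500 2.2500 -1.5000]
Step 5: x=[1.8750 7.9375 11.6875] v=[1.5000 -0.8750 -1.6250]
Step 6: x=[3.6563 6.3438 11.0000] v=[3.5625 -3.1875 -1.3750]
Step 7: x=[4.7813 5.7344 9.9844] v=[2.2500 -1.2188 -2.0312]
Max displacement = 2.8750

Answer: 2.8750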